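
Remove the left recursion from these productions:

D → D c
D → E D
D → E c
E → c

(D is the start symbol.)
D is directly left-recursive. The standard transformation for
  A → A α₁ | ... | A α_m | β₁ | ... | β_n
is
  A  → β₁ A' | ... | β_n A'
  A' → α₁ A' | ... | α_m A' | ε

D → E D becomes D → E D D'
D → E c becomes D → E c D'
D → D c becomes D' → c D'
Add D' → ε

Productions for other non-terminals are unchanged:
  E → c

Resulting grammar:
D → E D D'
D → E c D'
D' → c D'
D' → ε
E → c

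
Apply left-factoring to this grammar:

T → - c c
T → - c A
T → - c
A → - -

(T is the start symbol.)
T → - c T'
T' → c
T' → A
T' → ε
A → - -

Left-factoring transforms A → αβ₁ | αβ₂ into A → αA' and A' → β₁ | β₂
(α is the longest common prefix among the alternatives). Repeat until
no nonterminal has two alternatives with a common prefix.

Round 1: T has alternatives sharing prefix '- c'. Introduce T': T → - c T'
  Add: T' → c
  Add: T' → A
  Add: T' → ε

No remaining common prefixes — done.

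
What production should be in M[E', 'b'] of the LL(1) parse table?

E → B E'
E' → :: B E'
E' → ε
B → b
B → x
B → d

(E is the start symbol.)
Empty (error entry)

To find M[E', 'b'], we find productions for E' where 'b' is in the predict set (PREDICT(N → α) = (FIRST(α) \ {ε}) ∪ (FOLLOW(N) if α ⇒* ε)).

Relevant sets:
  FOLLOW(E') = { $ }

E' → :: B E': PREDICT = { '::' }
E' → ε: PREDICT = { $ }

M[E', 'b'] is empty (no production applies)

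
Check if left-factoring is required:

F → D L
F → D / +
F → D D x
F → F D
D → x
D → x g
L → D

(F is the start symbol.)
Left-factoring is needed when two productions for the same non-terminal
share a common prefix on the right-hand side.

Productions for F:
  F → D L
  F → D / +
  F → D D x
  F → F D
Productions for D:
  D → x
  D → x g

Found common prefix 'D' in productions for F
Found common prefix 'x' in productions for D

Answer: Yes, F has productions with common prefix 'D'; D has productions with common prefix 'x'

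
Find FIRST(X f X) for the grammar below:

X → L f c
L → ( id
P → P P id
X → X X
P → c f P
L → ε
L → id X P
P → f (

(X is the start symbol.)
{ '(', 'f', 'id' }

FIRST sets of the non-terminals involved (from the grammar, by fixed-point iteration):
  FIRST(X) = { '(', 'f', 'id' }

To compute FIRST(X f X), process the symbols left to right:
Symbol X is a non-terminal. Add FIRST(X) \ {ε} = { '(', 'f', 'id' }
X is not nullable (ε ∉ FIRST(X)), so stop here.
FIRST(X f X) = { '(', 'f', 'id' }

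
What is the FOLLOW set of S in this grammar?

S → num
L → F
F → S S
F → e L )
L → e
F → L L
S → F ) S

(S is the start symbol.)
{ $, ')', 'e', 'num' }

S is the start symbol, so $ ∈ FOLLOW(S).
In F → S S: S is followed by S, add FIRST(S) \ {ε} = { 'e', 'num' }
In F → S S: S is at the end, add FOLLOW(F)
In S → F ) S: S is at the end; this adds FOLLOW(S) to itself — nothing new

The FOLLOW sets referred to above (computed the same way, to a fixed point):
  FOLLOW(F) = { ')', 'e', 'num' }

Taking the union: FOLLOW(S) = { $, ')', 'e', 'num' }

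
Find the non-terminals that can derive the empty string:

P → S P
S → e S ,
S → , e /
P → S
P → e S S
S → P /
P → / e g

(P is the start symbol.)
There are no ε-productions, so no non-terminal can derive ε.
No non-terminals are nullable.

Answer: None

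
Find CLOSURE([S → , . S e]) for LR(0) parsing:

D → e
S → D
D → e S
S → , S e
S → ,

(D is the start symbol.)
{ [D → . e S], [D → . e], [S → , . S e], [S → . , S e], [S → . ,], [S → . D] }

To compute CLOSURE, for each item [A → α.Bβ] where B is a non-terminal, add [B → .γ] for all productions B → γ; repeat for the newly added items until nothing changes.

Start with: [S → , . S e]
  [S → , . S e] has the dot before S: add [S → . D], [S → . , S e], [S → . ,]
  [S → . D] has the dot before D: add [D → . e], [D → . e S]
No further items can be added.

CLOSURE = { [D → . e S], [D → . e], [S → , . S e], [S → . , S e], [S → . ,], [S → . D] }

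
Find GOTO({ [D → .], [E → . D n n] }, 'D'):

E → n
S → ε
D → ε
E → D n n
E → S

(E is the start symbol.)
{ [E → D . n n] }

GOTO(I, 'D') = CLOSURE({ [A → αX.β] : [A → α.Xβ] ∈ I, X = 'D' })

Items with dot before 'D', with the dot advanced:
  [E → . D n n] → [E → D . n n]
Closure adds nothing (no advanced item has the dot before a non-terminal).

GOTO = { [E → D . n n] }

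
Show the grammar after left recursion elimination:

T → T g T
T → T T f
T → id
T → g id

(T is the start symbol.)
T → id T'
T → g id T'
T' → g T T'
T' → T f T'
T' → ε

T is directly left-recursive. The standard transformation for
  A → A α₁ | ... | A α_m | β₁ | ... | β_n
is
  A  → β₁ A' | ... | β_n A'
  A' → α₁ A' | ... | α_m A' | ε

T → id becomes T → id T'
T → g id becomes T → g id T'
T → T g T becomes T' → g T T'
T → T T f becomes T' → T f T'
Add T' → ε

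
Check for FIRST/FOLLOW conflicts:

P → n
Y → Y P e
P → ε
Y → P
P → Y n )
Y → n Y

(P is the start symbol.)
A FIRST/FOLLOW conflict occurs when a non-terminal N has a nullable alternative N → β (β ⇒* ε) and another alternative N → α with FIRST(α) ∩ FOLLOW(N) ≠ ∅: on such a lookahead the parser cannot decide between expanding α and letting N vanish via β.

Nullable non-terminals: P, Y.
FIRST sets used below: FIRST(Y) = { 'e', 'n', ε }, FIRST(P) = { 'e', 'n', ε }

P: nullable alternative(s) P → ε; FOLLOW(P) = { $, 'e', 'n' }
  P → n: FIRST \ {ε} = { 'n' } — overlaps FOLLOW(P) on { 'n' }: CONFLICT
  P → ε: FIRST \ {ε} = { } — this is the only nullable alternative, skip
  P → Y n ): FIRST \ {ε} = { 'e', 'n' } — overlaps FOLLOW(P) on { 'e', 'n' }: CONFLICT

Y: nullable alternative(s) Y → P; FOLLOW(Y) = { 'e', 'n' }
  Y → Y P e: FIRST \ {ε} = { 'e', 'n' } — overlaps FOLLOW(Y) on { 'e', 'n' }: CONFLICT
  Y → P: FIRST \ {ε} = { 'e', 'n' } — this is the only nullable alternative, skip
  Y → n Y: FIRST \ {ε} = { 'n' } — overlaps FOLLOW(Y) on { 'n' }: CONFLICT

So the grammar has 4 FIRST/FOLLOW conflicts (marked CONFLICT above).

Answer: Yes. P → n with FOLLOW(P) on { 'n' }; P → Y n ')' with FOLLOW(P) on { 'e', 'n' }; Y → Y P e with FOLLOW(Y) on { 'e', 'n' }; Y → n Y with FOLLOW(Y) on { 'n' }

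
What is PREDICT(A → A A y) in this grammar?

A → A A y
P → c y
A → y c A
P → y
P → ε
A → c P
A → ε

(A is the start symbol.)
PREDICT(A → A A y) = (FIRST(RHS) \ {ε}) ∪ (FOLLOW(A) if ε ∈ FIRST(RHS), i.e. RHS ⇒* ε)
FIRST(A) = { 'c', 'y', ε }
FIRST(A A y) = { 'c', 'y' }
ε ∉ FIRST(A A y), so FOLLOW(A) is not added.
PREDICT(A → A A y) = { 'c', 'y' }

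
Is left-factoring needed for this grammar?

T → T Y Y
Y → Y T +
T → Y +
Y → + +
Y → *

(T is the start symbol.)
No, left-factoring is not needed

Left-factoring is needed when two productions for the same non-terminal
share a common prefix on the right-hand side.

Productions for T:
  T → T Y Y
  T → Y +
Productions for Y:
  Y → Y T +
  Y → + +
  Y → *

No common prefixes found.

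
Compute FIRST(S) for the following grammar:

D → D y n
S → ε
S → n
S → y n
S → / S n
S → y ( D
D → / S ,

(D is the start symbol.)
To compute FIRST(S), examine every production with S on the left-hand side, reading each right-hand side left to right until a non-nullable symbol is reached.

From S → ε:
  - ε-production, so ε ∈ FIRST(S)
From S → n:
  - n is a terminal: add 'n' and stop
From S → y n:
  - y is a terminal: add 'y' and stop
From S → / S n:
  - '/' is a terminal: add '/' and stop
From S → y ( D:
  - y is a terminal: add 'y' and stop

Collecting: FIRST(S) = { '/', 'n', 'y', ε }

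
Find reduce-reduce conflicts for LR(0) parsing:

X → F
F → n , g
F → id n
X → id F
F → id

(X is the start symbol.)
A reduce-reduce conflict occurs when an LR(0) state has two complete items [A → α .] and [B → β .] — both call for a reduction, and with no lookahead the parser cannot choose between them.

Augment with X' → X and build the canonical LR(0) collection (I0 = CLOSURE({[X' → . X]}), then GOTO on every symbol after a dot until no new states appear). It has 11 states:
  I0: { [F → . id n], [F → . id], [F → . n , g], [X → . F], [X → . id F], [X' → . X] }  — shift
  I1: { [X → F .] }  — reduce
  I2: { [X' → X .] }  — accept
  I3: { [F → . id n], [F → . id], [F → . n , g], [F → id . n], [F → id .], [X → id . F] }  — shift, reduce
  I4: { [F → n . , g] }  — shift
  I5: { [F → n , . g] }  — shift
  I6: { [F → n , g .] }  — reduce
  I7: { [X → id F .] }  — reduce
  I8: { [F → id . n], [F → id .] }  — shift, reduce
  I9: { [F → id n .], [F → n . , g] }  — shift, reduce
  I10: { [F → id n .] }  — reduce

No state contains more than one complete item.

Answer: No reduce-reduce conflicts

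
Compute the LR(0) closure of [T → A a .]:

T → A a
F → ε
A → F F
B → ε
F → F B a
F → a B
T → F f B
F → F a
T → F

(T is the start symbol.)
{ [T → A a .] }

Start with: [T → A a .]
The dot is at the end, so nothing is added.

CLOSURE = { [T → A a .] }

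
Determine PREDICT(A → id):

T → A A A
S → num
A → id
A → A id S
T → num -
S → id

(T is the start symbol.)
PREDICT(A → id) = (FIRST(RHS) \ {ε}) ∪ (FOLLOW(A) if ε ∈ FIRST(RHS), i.e. RHS ⇒* ε)
FIRST(id) = { 'id' }
ε ∉ FIRST(id), so FOLLOW(A) is not added.
PREDICT(A → id) = { 'id' }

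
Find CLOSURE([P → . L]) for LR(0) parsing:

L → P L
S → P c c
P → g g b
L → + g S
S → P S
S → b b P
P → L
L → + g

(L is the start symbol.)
To compute CLOSURE, for each item [A → α.Bβ] where B is a non-terminal, add [B → .γ] for all productions B → γ; repeat for the newly added items until nothing changes.

Start with: [P → . L]
  [P → . L] has the dot before L: add [L → . P L], [L → . + g S], [L → . + g]
  [L → . P L] has the dot before P: add [P → . g g b]
No further items can be added.

CLOSURE = { [L → . + g S], [L → . + g], [L → . P L], [P → . L], [P → . g g b] }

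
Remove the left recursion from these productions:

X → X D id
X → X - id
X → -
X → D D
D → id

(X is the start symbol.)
X → - X'
X → D D X'
X' → D id X'
X' → - id X'
X' → ε
D → id

X is directly left-recursive. The standard transformation for
  A → A α₁ | ... | A α_m | β₁ | ... | β_n
is
  A  → β₁ A' | ... | β_n A'
  A' → α₁ A' | ... | α_m A' | ε

X → - becomes X → - X'
X → D D becomes X → D D X'
X → X D id becomes X' → D id X'
X → X - id becomes X' → - id X'
Add X' → ε

Productions for other non-terminals are unchanged:
  D → id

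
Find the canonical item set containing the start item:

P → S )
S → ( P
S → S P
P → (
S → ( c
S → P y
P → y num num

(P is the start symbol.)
{ [P → . (], [P → . S )], [P → . y num num], [P' → . P], [S → . ( P], [S → . ( c], [S → . P y], [S → . S P] }

First, augment the grammar with P' → P
I₀ = CLOSURE({ [P' → . P] }):
  [P' → . P] has the dot before P: add [P → . S )], [P → . (], [P → . y num num]
  [P → . S )] has the dot before S: add [S → . ( P], [S → . S P], [S → . ( c], [S → . P y]
No further items can be added.

I₀ = { [P → . (], [P → . S )], [P → . y num num], [P' → . P], [S → . ( P], [S → . ( c], [S → . P y], [S → . S P] }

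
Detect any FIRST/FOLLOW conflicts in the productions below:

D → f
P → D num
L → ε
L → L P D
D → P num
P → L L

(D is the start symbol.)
A FIRST/FOLLOW conflict occurs when a non-terminal N has a nullable alternative N → β (β ⇒* ε) and another alternative N → α with FIRST(α) ∩ FOLLOW(N) ≠ ∅: on such a lookahead the parser cannot decide between expanding α and letting N vanish via β.

Nullable non-terminals: L, P.
FIRST sets used below: FIRST(L) = { 'f', 'num', ε }, FIRST(P) = { 'f', 'num', ε }, FIRST(D) = { 'f', 'num' }

L: nullable alternative(s) L → ε; FOLLOW(L) = { 'f', 'num' }
  L → ε: FIRST \ {ε} = { } — this is the only nullable alternative, skip
  L → L P D: FIRST \ {ε} = { 'f', 'num' } — overlaps FOLLOW(L) on { 'f', 'num' }: CONFLICT

P: nullable alternative(s) P → L L; FOLLOW(P) = { 'f', 'num' }
  P → D num: FIRST \ {ε} = { 'f', 'num' } — overlaps FOLLOW(P) on { 'f', 'num' }: CONFLICT
  P → L L: FIRST \ {ε} = { 'f', 'num' } — this is the only nullable alternative, skip

D has no nullable alternative, so no FIRST/FOLLOW check is needed there.

So the grammar has 2 FIRST/FOLLOW conflicts (marked CONFLICT above).

Answer: Yes. P → D num with FOLLOW(P) on { 'f', 'num' }; L → L P D with FOLLOW(L) on { 'f', 'num' }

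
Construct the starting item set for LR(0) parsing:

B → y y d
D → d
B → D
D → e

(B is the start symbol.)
First, augment the grammar with B' → B
I₀ = CLOSURE({ [B' → . B] }):
  [B' → . B] has the dot before B: add [B → . y y d], [B → . D]
  [B → . D] has the dot before D: add [D → . d], [D → . e]
No further items can be added.

I₀ = { [B → . D], [B → . y y d], [B' → . B], [D → . d], [D → . e] }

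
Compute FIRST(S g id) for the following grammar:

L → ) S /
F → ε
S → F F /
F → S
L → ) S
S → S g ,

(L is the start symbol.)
FIRST sets of the non-terminals involved (from the grammar, by fixed-point iteration):
  FIRST(S) = { '/' }

To compute FIRST(S g id), process the symbols left to right:
Symbol S is a non-terminal. Add FIRST(S) \ {ε} = { '/' }
S is not nullable (ε ∉ FIRST(S)), so stop here.
FIRST(S g id) = { '/' }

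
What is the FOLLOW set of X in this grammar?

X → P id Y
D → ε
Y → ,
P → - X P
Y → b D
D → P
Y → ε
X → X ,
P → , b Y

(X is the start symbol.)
To compute FOLLOW(X), find every occurrence of X on a right-hand side N → α X β: add FIRST(β) \ {ε}, and if β is empty or nullable also add FOLLOW(N). Iterate to a fixed point.

X is the start symbol, so $ ∈ FOLLOW(X).
In P → - X P: X is followed by P, add FIRST(P) \ {ε} = { ',', '-' }
In X → X ,: X is followed by ',', add FIRST(',') \ {ε} = { ',' }

Taking the union: FOLLOW(X) = { $, ',', '-' }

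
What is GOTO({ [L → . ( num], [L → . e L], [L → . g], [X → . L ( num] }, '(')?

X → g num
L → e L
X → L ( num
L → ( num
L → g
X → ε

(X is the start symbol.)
GOTO(I, '(') = CLOSURE({ [A → αX.β] : [A → α.Xβ] ∈ I, X = '(' })

Items with dot before '(', with the dot advanced:
  [L → . ( num] → [L → ( . num]
Closure adds nothing (no advanced item has the dot before a non-terminal).

GOTO = { [L → ( . num] }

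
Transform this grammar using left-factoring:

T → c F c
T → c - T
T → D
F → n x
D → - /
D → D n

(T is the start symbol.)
T → c T'
T' → F c
T' → - T
T → D
F → n x
D → - /
D → D n

Left-factoring transforms A → αβ₁ | αβ₂ into A → αA' and A' → β₁ | β₂
(α is the longest common prefix among the alternatives). Repeat until
no nonterminal has two alternatives with a common prefix.

Round 1: T has alternatives sharing prefix 'c'. Introduce T': T → c T'
  Add: T' → F c
  Add: T' → - T

No remaining common prefixes — done.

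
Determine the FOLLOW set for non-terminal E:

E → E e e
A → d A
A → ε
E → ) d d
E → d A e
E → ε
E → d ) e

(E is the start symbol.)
{ $, 'e' }

E is the start symbol, so $ ∈ FOLLOW(E).
In E → E e e: E is followed by e e, add FIRST(e e) \ {ε} = { 'e' }

Taking the union: FOLLOW(E) = { $, 'e' }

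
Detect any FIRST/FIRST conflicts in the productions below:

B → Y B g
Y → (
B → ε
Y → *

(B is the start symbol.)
A FIRST/FIRST conflict occurs when two productions N → α and N → β for the same non-terminal have FIRST(α) ∩ FIRST(β) ≠ ∅ (with ε ∈ FIRST of a nullable right-hand side, so two nullable alternatives also conflict).

FIRST sets of the non-terminals at (or reachable through a nullable prefix from) the front of some alternative:
  FIRST(Y) = { '(', '*' }

Productions for B:
  B → Y B g: FIRST = { '(', '*' }
  B → ε: FIRST = { ε }
Productions for Y:
  Y → (: FIRST = { '(' }
  Y → *: FIRST = { '*' }

All alternatives of each non-terminal have pairwise disjoint FIRST sets.

Answer: No FIRST/FIRST conflicts.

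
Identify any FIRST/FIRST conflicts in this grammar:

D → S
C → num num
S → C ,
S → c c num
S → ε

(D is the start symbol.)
No FIRST/FIRST conflicts.

FIRST sets of the non-terminals at (or reachable through a nullable prefix from) the front of some alternative:
  FIRST(C) = { 'num' }

Productions for S:
  S → C ,: FIRST = { 'num' }
  S → c c num: FIRST = { 'c' }
  S → ε: FIRST = { ε }
D, C have only one production, so no FIRST/FIRST conflict is possible there.

All alternatives of each non-terminal have pairwise disjoint FIRST sets.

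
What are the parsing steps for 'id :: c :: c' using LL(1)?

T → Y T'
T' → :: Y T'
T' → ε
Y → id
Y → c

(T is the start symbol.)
Stack is shown with the top on the left.

Stack      Input           Action
---------------------------------
T $        id :: c :: c $  output T → Y T'
Y T' $     id :: c :: c $  output Y → id
id T' $    id :: c :: c $  match 'id'
T' $       :: c :: c $     output T' → :: Y T'
:: Y T' $  :: c :: c $     match '::'
Y T' $     c :: c $        output Y → c
c T' $     c :: c $        match 'c'
T' $       :: c $          output T' → :: Y T'
:: Y T' $  :: c $          match '::'
Y T' $     c $             output Y → c
c T' $     c $             match 'c'
T' $       $               output T' → ε
$          $               accept

The string is accepted.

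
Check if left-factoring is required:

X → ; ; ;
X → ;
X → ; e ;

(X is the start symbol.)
Yes, X has productions with common prefix ';'

Left-factoring is needed when two productions for the same non-terminal
share a common prefix on the right-hand side.

Productions for X:
  X → ; ; ;
  X → ;
  X → ; e ;

Found common prefix ';' in productions for X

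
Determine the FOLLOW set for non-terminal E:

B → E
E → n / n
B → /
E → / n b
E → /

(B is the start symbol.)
{ $ }

In B → E: E is at the end, add FOLLOW(B)

The FOLLOW sets referred to above (computed the same way, to a fixed point):
  FOLLOW(B) = { $ }

Taking the union: FOLLOW(E) = { $ }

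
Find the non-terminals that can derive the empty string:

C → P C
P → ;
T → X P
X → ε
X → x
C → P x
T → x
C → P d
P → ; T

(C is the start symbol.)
A non-terminal is nullable if it can derive ε (the empty string): either it has an ε-production, or it has a production whose right-hand side consists entirely of nullable non-terminals.

ε-productions: X → ε
So X is immediately nullable.
No further non-terminal can be added: every production for the remaining non-terminals contains a terminal or a non-nullable non-terminal.
Nullable = { 'X' }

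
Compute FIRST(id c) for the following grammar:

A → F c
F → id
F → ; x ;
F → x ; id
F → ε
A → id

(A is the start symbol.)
{ 'id' }

To compute FIRST(id c), process the symbols left to right:
Symbol id is a terminal. Add 'id' and stop.
FIRST(id c) = { 'id' }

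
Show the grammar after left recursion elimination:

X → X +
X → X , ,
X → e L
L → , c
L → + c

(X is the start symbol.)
X → e L X'
X' → + X'
X' → , , X'
X' → ε
L → , c
L → + c

X is directly left-recursive. The standard transformation for
  A → A α₁ | ... | A α_m | β₁ | ... | β_n
is
  A  → β₁ A' | ... | β_n A'
  A' → α₁ A' | ... | α_m A' | ε

X → e L becomes X → e L X'
X → X + becomes X' → + X'
X → X , , becomes X' → , , X'
Add X' → ε

Productions for other non-terminals are unchanged:
  L → , c
  L → + c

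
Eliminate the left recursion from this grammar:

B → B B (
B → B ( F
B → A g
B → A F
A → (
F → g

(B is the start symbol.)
B → A g B'
B → A F B'
B' → B ( B'
B' → ( F B'
B' → ε
A → (
F → g

B is directly left-recursive. The standard transformation for
  A → A α₁ | ... | A α_m | β₁ | ... | β_n
is
  A  → β₁ A' | ... | β_n A'
  A' → α₁ A' | ... | α_m A' | ε

B → A g becomes B → A g B'
B → A F becomes B → A F B'
B → B B ( becomes B' → B ( B'
B → B ( F becomes B' → ( F B'
Add B' → ε

Productions for other non-terminals are unchanged:
  A → (
  F → g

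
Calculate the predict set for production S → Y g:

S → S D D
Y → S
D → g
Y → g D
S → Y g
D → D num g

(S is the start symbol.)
{ 'g' }

PREDICT(S → Y g) = (FIRST(RHS) \ {ε}) ∪ (FOLLOW(S) if ε ∈ FIRST(RHS), i.e. RHS ⇒* ε)
FIRST(Y) = { 'g' }
FIRST(Y g) = { 'g' }
ε ∉ FIRST(Y g), so FOLLOW(S) is not added.
PREDICT(S → Y g) = { 'g' }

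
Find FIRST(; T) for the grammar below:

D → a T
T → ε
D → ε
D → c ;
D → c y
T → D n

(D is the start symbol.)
{ ';' }

To compute FIRST(; T), process the symbols left to right:
Symbol ; is a terminal. Add ';' and stop.
FIRST(; T) = { ';' }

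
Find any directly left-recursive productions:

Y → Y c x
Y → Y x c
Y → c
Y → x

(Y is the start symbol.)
Direct left recursion occurs when N → N α for some non-terminal N (the right-hand side begins with the left-hand side itself).

Y → Y c x: LEFT RECURSIVE (starts with Y)
Y → Y x c: LEFT RECURSIVE (starts with Y)
Y → c: starts with c
Y → x: starts with x

The grammar has direct left recursion on: Y.

Answer: Yes, Y is left-recursive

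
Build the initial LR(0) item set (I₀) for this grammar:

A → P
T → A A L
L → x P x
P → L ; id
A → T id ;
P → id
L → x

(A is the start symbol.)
First, augment the grammar with A' → A
I₀ = CLOSURE({ [A' → . A] }):
  [A' → . A] has the dot before A: add [A → . P], [A → . T id ;]
  [A → . P] has the dot before P: add [P → . L ; id], [P → . id]
  [A → . T id ;] has the dot before T: add [T → . A A L]
  [P → . L ; id] has the dot before L: add [L → . x P x], [L → . x]
No further items can be added.

I₀ = { [A → . P], [A → . T id ;], [A' → . A], [L → . x P x], [L → . x], [P → . L ; id], [P → . id], [T → . A A L] }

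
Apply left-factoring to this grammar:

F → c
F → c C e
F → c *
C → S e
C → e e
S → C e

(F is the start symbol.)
Left-factoring transforms A → αβ₁ | αβ₂ into A → αA' and A' → β₁ | β₂
(α is the longest common prefix among the alternatives). Repeat until
no nonterminal has two alternatives with a common prefix.

Round 1: F has alternatives sharing prefix 'c'. Introduce F': F → c F'
  Add: F' → ε
  Add: F' → C e
  Add: F' → *

No remaining common prefixes — done.

Resulting grammar:
F → c F'
F' → ε
F' → C e
F' → *
C → S e
C → e e
S → C e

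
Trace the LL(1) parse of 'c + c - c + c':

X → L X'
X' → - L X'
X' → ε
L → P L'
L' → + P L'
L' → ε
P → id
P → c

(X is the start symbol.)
LL(1) parsing maintains a stack (initially the start symbol over $) and the input. At each step: if the stack top is a terminal, match it against the current input token; if it is a non-terminal N, replace it with the RHS of M[N, lookahead] (the unique production whose predict set contains the lookahead).

Stack is shown with the top on the left.

Stack        Input            Action
------------------------------------
X $          c + c - c + c $  output X → L X'
L X' $       c + c - c + c $  output L → P L'
P L' X' $    c + c - c + c $  output P → c
c L' X' $    c + c - c + c $  match 'c'
L' X' $      + c - c + c $    output L' → + P L'
+ P L' X' $  + c - c + c $    match '+'
P L' X' $    c - c + c $      output P → c
c L' X' $    c - c + c $      match 'c'
L' X' $      - c + c $        output L' → ε
X' $         - c + c $        output X' → - L X'
- L X' $     - c + c $        match '-'
L X' $       c + c $          output L → P L'
P L' X' $    c + c $          output P → c
c L' X' $    c + c $          match 'c'
L' X' $      + c $            output L' → + P L'
+ P L' X' $  + c $            match '+'
P L' X' $    c $              output P → c
c L' X' $    c $              match 'c'
L' X' $      $                output L' → ε
X' $         $                output X' → ε
$            $                accept

The string is accepted.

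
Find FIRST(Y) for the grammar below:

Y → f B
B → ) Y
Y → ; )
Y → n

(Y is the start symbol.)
From Y → f B:
  - f is a terminal: add 'f' and stop
From Y → ; ):
  - ';' is a terminal: add ';' and stop
From Y → n:
  - n is a terminal: add 'n' and stop

Collecting: FIRST(Y) = { ';', 'f', 'n' }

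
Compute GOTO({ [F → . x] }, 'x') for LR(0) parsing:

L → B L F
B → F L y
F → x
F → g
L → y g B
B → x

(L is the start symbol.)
{ [F → x .] }

GOTO(I, 'x') = CLOSURE({ [A → αX.β] : [A → α.Xβ] ∈ I, X = 'x' })

Items with dot before 'x', with the dot advanced:
  [F → . x] → [F → x .]
Closure adds nothing (no advanced item has the dot before a non-terminal).

GOTO = { [F → x .] }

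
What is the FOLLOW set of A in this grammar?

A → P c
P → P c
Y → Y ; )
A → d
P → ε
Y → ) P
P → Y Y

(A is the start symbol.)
A is the start symbol, so $ ∈ FOLLOW(A).
A does not occur on any right-hand side.

Taking the union: FOLLOW(A) = { $ }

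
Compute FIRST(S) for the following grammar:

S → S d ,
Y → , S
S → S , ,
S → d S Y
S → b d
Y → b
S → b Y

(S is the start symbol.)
{ 'b', 'd' }

From S → S d ,:
  - S is the symbol being defined: contributes nothing new
    S is not nullable, so stop
From S → S , ,:
  - S is the symbol being defined: contributes nothing new
    S is not nullable, so stop
From S → d S Y:
  - d is a terminal: add 'd' and stop
From S → b d:
  - b is a terminal: add 'b' and stop
From S → b Y:
  - b is a terminal: add 'b' and stop

Collecting: FIRST(S) = { 'b', 'd' }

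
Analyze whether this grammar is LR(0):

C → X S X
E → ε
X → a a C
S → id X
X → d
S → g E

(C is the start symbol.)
Augment with C' → C and build the canonical LR(0) collection (I0 = CLOSURE({[C' → . C]}), then GOTO on every symbol after a dot until no new states appear). It has 13 states:
  I0: { [C → . X S X], [C' → . C], [X → . a a C], [X → . d] }  — shift
  I1: { [C' → C .] }  — accept
  I2: { [C → X . S X], [S → . g E], [S → . id X] }  — shift
  I3: { [X → a . a C] }  — shift
  I4: { [X → d .] }  — reduce
  I5: { [C → . X S X], [X → . a a C], [X → . d], [X → a a . C] }  — shift
  I6: { [X → a a C .] }  — reduce
  I7: { [C → X S . X], [X → . a a C], [X → . d] }  — shift
  I8: { [E → .], [S → g . E] }  — reduce
  I9: { [S → id . X], [X → . a a C], [X → . d] }  — shift
  I10: { [S → id X .] }  — reduce
  I11: { [S → g E .] }  — reduce
  I12: { [C → X S X .] }  — reduce

Every state is either a pure shift/goto state or contains exactly one complete item and nothing to shift — no conflicts. The grammar is LR(0).

Answer: Yes, the grammar is LR(0)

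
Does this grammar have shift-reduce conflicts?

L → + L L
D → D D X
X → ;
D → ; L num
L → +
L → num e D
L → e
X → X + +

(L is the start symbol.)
Yes — I1: [L → + .] vs [L → . +]; I7: [L → num e D .] vs [D → . ; L num]; I9: [X → ; .] vs [L → . +]; I10: [D → D D X .] vs [X → X . + +]

Augment with L' → L and build the canonical LR(0) collection (I0 = CLOSURE({[L' → . L]}), then GOTO on every symbol after a dot until no new states appear). It has 17 states:
  I0: { [L → . + L L], [L → . +], [L → . e], [L → . num e D], [L' → . L] }  — shift
  I1: { [L → + . L L], [L → + .], [L → . + L L], [L → . +], [L → . e], [L → . num e D] }  — shift, reduce
  I2: { [L' → L .] }  — accept
  I3: { [L → e .] }  — reduce
  I4: { [L → num . e D] }  — shift
  I5: { [D → . ; L num], [D → . D D X], [L → num e . D] }  — shift
  I6: { [D → ; . L num], [L → . + L L], [L → . +], [L → . e], [L → . num e D] }  — shift
  I7: { [D → . ; L num], [D → . D D X], [D → D . D X], [L → num e D .] }  — shift, reduce
  I8: { [D → . ; L num], [D → . D D X], [D → D . D X], [D → D D . X], [X → . ;], [X → . X + +] }  — shift
  I9: { [D → ; . L num], [L → . + L L], [L → . +], [L → . e], [L → . num e D], [X → ; .] }  — shift, reduce
  I10: { [D → D D X .], [X → X . + +] }  — shift, reduce
  I11: { [X → X + . +] }  — shift
  I12: { [X → X + + .] }  — reduce
  I13: { [D → ; L . num] }  — shift
  I14: { [D → ; L num .] }  — reduce
  I15: { [L → + L . L], [L → . + L L], [L → . +], [L → . e], [L → . num e D] }  — shift
  I16: { [L → + L L .] }  — reduce

I1 contains reduce item [L → + .] and shift items [L → . +], [L → . + L L], [L → . e], [L → . num e D] — shift-reduce conflict.
I7 contains reduce item [L → num e D .] and shift item [D → . ; L num] — shift-reduce conflict.
I9 contains reduce item [X → ; .] and shift items [L → . +], [L → . + L L], [L → . e], [L → . num e D] — shift-reduce conflict.
I10 contains reduce item [D → D D X .] and shift item [X → X . + +] — shift-reduce conflict.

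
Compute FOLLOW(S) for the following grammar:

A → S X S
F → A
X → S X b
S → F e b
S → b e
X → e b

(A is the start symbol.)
{ $, 'b', 'e' }

In A → S X S: S is followed by X S, add FIRST(X S) \ {ε} = { 'b', 'e' }
In A → S X S: S is at the end, add FOLLOW(A)
In X → S X b: S is followed by X b, add FIRST(X b) \ {ε} = { 'b', 'e' }

The FOLLOW sets referred to above (computed the same way, to a fixed point):
  FOLLOW(A) = { $, 'e' }

Taking the union: FOLLOW(S) = { $, 'b', 'e' }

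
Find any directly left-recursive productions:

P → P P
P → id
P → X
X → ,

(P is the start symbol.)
P → P P: LEFT RECURSIVE (starts with P)
P → id: starts with id
P → X: starts with X
X → ,: starts with ','

The grammar has direct left recursion on: P.

Answer: Yes, P is left-recursive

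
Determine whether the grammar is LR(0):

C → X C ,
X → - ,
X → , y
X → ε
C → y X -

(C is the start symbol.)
A grammar is LR(0) if no state in the canonical LR(0) collection has:
  - both a shift item (dot before a terminal) and a complete item (shift-reduce conflict), or
  - two or more complete items (reduce-reduce conflict; the accept item [C' → C .] counts as a complete item here).

Augment with C' → C and build the canonical LR(0) collection (I0 = CLOSURE({[C' → . C]}), then GOTO on every symbol after a dot until no new states appear). It has 12 states:
  I0: { [C → . X C ,], [C → . y X -], [C' → . C], [X → . , y], [X → . - ,], [X → .] }  — shift, reduce
  I1: { [X → , . y] }  — shift
  I2: { [X → - . ,] }  — shift
  I3: { [C' → C .] }  — accept
  I4: { [C → . X C ,], [C → . y X -], [C → X . C ,], [X → . , y], [X → . - ,], [X → .] }  — shift, reduce
  I5: { [C → y . X -], [X → . , y], [X → . - ,], [X → .] }  — shift, reduce
  I6: { [C → y X . -] }  — shift
  I7: { [C → y X - .] }  — reduce
  I8: { [C → X C . ,] }  — shift
  I9: { [C → X C , .] }  — reduce
  I10: { [X → - , .] }  — reduce
  I11: { [X → , y .] }  — reduce

Conflict in state I0:
  Shift-reduce conflict between [X → .] and [C → . y X -]
So the grammar is NOT LR(0).

Answer: No. Shift-reduce conflict between [X → .] and [C → . y X -]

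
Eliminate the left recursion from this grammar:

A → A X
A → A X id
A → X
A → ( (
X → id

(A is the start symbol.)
A → X A'
A → ( ( A'
A' → X A'
A' → X id A'
A' → ε
X → id

A is directly left-recursive. The standard transformation for
  A → A α₁ | ... | A α_m | β₁ | ... | β_n
is
  A  → β₁ A' | ... | β_n A'
  A' → α₁ A' | ... | α_m A' | ε

A → X becomes A → X A'
A → ( ( becomes A → ( ( A'
A → A X becomes A' → X A'
A → A X id becomes A' → X id A'
Add A' → ε

Productions for other non-terminals are unchanged:
  X → id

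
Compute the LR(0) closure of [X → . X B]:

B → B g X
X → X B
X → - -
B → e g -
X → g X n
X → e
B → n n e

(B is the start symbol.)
To compute CLOSURE, for each item [A → α.Bβ] where B is a non-terminal, add [B → .γ] for all productions B → γ; repeat for the newly added items until nothing changes.

Start with: [X → . X B]
  [X → . X B] has the dot before X: add [X → . - -], [X → . g X n], [X → . e]
No further items can be added.

CLOSURE = { [X → . - -], [X → . X B], [X → . e], [X → . g X n] }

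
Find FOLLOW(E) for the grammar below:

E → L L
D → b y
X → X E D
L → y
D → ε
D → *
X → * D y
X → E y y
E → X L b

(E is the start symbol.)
E is the start symbol, so $ ∈ FOLLOW(E).
In X → X E D: E is followed by D, add FIRST(D) \ {ε} = { '*', 'b' }
  D is nullable, so also add FOLLOW(X)
In X → E y y: E is followed by y y, add FIRST(y y) \ {ε} = { 'y' }

The FOLLOW sets referred to above (computed the same way, to a fixed point):
  FOLLOW(X) = { '*', 'y' }

Taking the union: FOLLOW(E) = { $, '*', 'b', 'y' }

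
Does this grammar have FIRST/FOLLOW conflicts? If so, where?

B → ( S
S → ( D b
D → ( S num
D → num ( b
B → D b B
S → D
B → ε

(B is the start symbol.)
No FIRST/FOLLOW conflicts.

A FIRST/FOLLOW conflict occurs when a non-terminal N has a nullable alternative N → β (β ⇒* ε) and another alternative N → α with FIRST(α) ∩ FOLLOW(N) ≠ ∅: on such a lookahead the parser cannot decide between expanding α and letting N vanish via β.

Nullable non-terminals: B.
FIRST sets used below: FIRST(D) = { '(', 'num' }

B: nullable alternative(s) B → ε; FOLLOW(B) = { $ }
  B → ( S: FIRST \ {ε} = { '(' } — disjoint from FOLLOW(B)
  B → D b B: FIRST \ {ε} = { '(', 'num' } — disjoint from FOLLOW(B)
  B → ε: FIRST \ {ε} = { } — this is the only nullable alternative, skip

D, S have no nullable alternative, so no FIRST/FOLLOW check is needed there.

No FIRST/FOLLOW conflicts found.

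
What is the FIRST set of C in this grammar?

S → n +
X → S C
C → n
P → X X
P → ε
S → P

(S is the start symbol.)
To compute FIRST(C), examine every production with C on the left-hand side, reading each right-hand side left to right until a non-nullable symbol is reached.

From C → n:
  - n is a terminal: add 'n' and stop

Collecting: FIRST(C) = { 'n' }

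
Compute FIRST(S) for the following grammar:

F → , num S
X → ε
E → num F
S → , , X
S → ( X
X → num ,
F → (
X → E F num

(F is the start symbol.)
To compute FIRST(S), examine every production with S on the left-hand side, reading each right-hand side left to right until a non-nullable symbol is reached.

From S → , , X:
  - ',' is a terminal: add ',' and stop
From S → ( X:
  - '(' is a terminal: add '(' and stop

Collecting: FIRST(S) = { '(', ',' }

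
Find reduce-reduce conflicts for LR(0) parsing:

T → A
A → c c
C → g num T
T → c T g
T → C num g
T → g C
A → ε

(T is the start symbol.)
Yes — I11: [A → .] vs [A → c c .]

A reduce-reduce conflict occurs when an LR(0) state has two complete items [A → α .] and [B → β .] — both call for a reduction, and with no lookahead the parser cannot choose between them.

Augment with T' → T and build the canonical LR(0) collection (I0 = CLOSURE({[T' → . T]}), then GOTO on every symbol after a dot until no new states appear). It has 15 states:
  I0: { [A → . c c], [A → .], [C → . g num T], [T → . A], [T → . C num g], [T → . c T g], [T → . g C], [T' → . T] }  — shift, reduce
  I1: { [T → A .] }  — reduce
  I2: { [T → C . num g] }  — shift
  I3: { [T' → T .] }  — accept
  I4: { [A → . c c], [A → .], [A → c . c], [C → . g num T], [T → . A], [T → . C num g], [T → . c T g], [T → . g C], [T → c . T g] }  — shift, reduce
  I5: { [C → . g num T], [C → g . num T], [T → g . C] }  — shift
  I6: { [T → g C .] }  — reduce
  I7: { [C → g . num T] }  — shift
  I8: { [A → . c c], [A → .], [C → . g num T], [C → g num . T], [T → . A], [T → . C num g], [T → . c T g], [T → . g C] }  — shift, reduce
  I9: { [C → g num T .] }  — reduce
  I10: { [T → c T . g] }  — shift
  I11: { [A → . c c], [A → .], [A → c . c], [A → c c .], [C → . g num T], [T → . A], [T → . C num g], [T → . c T g], [T → . g C], [T → c . T g] }  — shift, 2 reduces
  I12: { [T → c T g .] }  — reduce
  I13: { [T → C num . g] }  — shift
  I14: { [T → C num g .] }  — reduce

I11 contains complete items [A → .], [A → c c .] — reduce-reduce conflict.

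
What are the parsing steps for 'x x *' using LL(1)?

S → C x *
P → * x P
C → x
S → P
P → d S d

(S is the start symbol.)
Stack is shown with the top on the left.

Stack    Input    Action
------------------------
S $      x x * $  output S → C x *
C x * $  x x * $  output C → x
x x * $  x x * $  match 'x'
x * $    x * $    match 'x'
* $      * $      match '*'
$        $        accept

The string is accepted.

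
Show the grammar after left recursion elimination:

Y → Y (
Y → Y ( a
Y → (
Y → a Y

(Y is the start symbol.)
Y → ( Y'
Y → a Y Y'
Y' → ( Y'
Y' → ( a Y'
Y' → ε

Y is directly left-recursive. The standard transformation for
  A → A α₁ | ... | A α_m | β₁ | ... | β_n
is
  A  → β₁ A' | ... | β_n A'
  A' → α₁ A' | ... | α_m A' | ε

Y → ( becomes Y → ( Y'
Y → a Y becomes Y → a Y Y'
Y → Y ( becomes Y' → ( Y'
Y → Y ( a becomes Y' → ( a Y'
Add Y' → ε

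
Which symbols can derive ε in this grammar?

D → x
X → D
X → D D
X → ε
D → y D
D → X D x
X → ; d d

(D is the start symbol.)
A non-terminal is nullable if it can derive ε (the empty string): either it has an ε-production, or it has a production whose right-hand side consists entirely of nullable non-terminals.

ε-productions: X → ε
So X is immediately nullable.
No further non-terminal can be added: every production for the remaining non-terminals contains a terminal or a non-nullable non-terminal.
Nullable = { 'X' }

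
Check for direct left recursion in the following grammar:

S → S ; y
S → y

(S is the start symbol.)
Yes, S is left-recursive

S → S ; y: LEFT RECURSIVE (starts with S)
S → y: starts with y

The grammar has direct left recursion on: S.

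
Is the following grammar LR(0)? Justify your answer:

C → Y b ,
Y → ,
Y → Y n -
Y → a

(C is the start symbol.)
A grammar is LR(0) if no state in the canonical LR(0) collection has:
  - both a shift item (dot before a terminal) and a complete item (shift-reduce conflict), or
  - two or more complete items (reduce-reduce conflict; the accept item [C' → C .] counts as a complete item here).

Augment with C' → C and build the canonical LR(0) collection (I0 = CLOSURE({[C' → . C]}), then GOTO on every symbol after a dot until no new states appear). It has 9 states:
  I0: { [C → . Y b ,], [C' → . C], [Y → . ,], [Y → . Y n -], [Y → . a] }  — shift
  I1: { [Y → , .] }  — reduce
  I2: { [C' → C .] }  — accept
  I3: { [C → Y . b ,], [Y → Y . n -] }  — shift
  I4: { [Y → a .] }  — reduce
  I5: { [C → Y b . ,] }  — shift
  I6: { [Y → Y n . -] }  — shift
  I7: { [Y → Y n - .] }  — reduce
  I8: { [C → Y b , .] }  — reduce

Every state is either a pure shift/goto state or contains exactly one complete item and nothing to shift — no conflicts. The grammar is LR(0).

Answer: Yes, the grammar is LR(0)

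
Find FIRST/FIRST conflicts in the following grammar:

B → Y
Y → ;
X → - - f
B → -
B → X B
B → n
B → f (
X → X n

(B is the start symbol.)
Yes. B → '-' / B → X B on { '-' }; X → '-' '-' f / X → X n on { '-' }

A FIRST/FIRST conflict occurs when two productions N → α and N → β for the same non-terminal have FIRST(α) ∩ FIRST(β) ≠ ∅ (with ε ∈ FIRST of a nullable right-hand side, so two nullable alternatives also conflict).

FIRST sets of the non-terminals at (or reachable through a nullable prefix from) the front of some alternative:
  FIRST(Y) = { ';' }
  FIRST(X) = { '-' }

Productions for B:
  B → Y: FIRST = { ';' }
  B → -: FIRST = { '-' }
  B → X B: FIRST = { '-' }
  B → n: FIRST = { 'n' }
  B → f (: FIRST = { 'f' }
Productions for X:
  X → - - f: FIRST = { '-' }
  X → X n: FIRST = { '-' }
Y has only one production, so no FIRST/FIRST conflict is possible there.

Conflict for B: B → - and B → X B
  Overlap: { '-' }
Conflict for X: X → - - f and X → X n
  Overlap: { '-' }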